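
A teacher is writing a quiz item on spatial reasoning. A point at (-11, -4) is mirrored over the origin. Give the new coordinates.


Transformation: reflection
Original point: (-11, -4)
Rule for reflection through the origin: (x, y) -> (-x, -y)
Apply: (-11, -4) -> (11, 4)
(11, 4)


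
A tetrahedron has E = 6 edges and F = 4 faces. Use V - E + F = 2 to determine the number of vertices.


Polyhedron: tetrahedron
Euler's formula for convex polyhedra: V - E + F = 2
Given: E = 6 edges and F = 4 faces
Solve for V:
V = 2 + E - F = 2 + 6 - 4 = 4
4 vertices


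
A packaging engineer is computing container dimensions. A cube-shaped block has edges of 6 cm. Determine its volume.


Shape: cube
Side s = 6 cm
Formula: V = s^3
V = 6 * 6 * 6
V = 36 * 6
V = 216
216 cm^3


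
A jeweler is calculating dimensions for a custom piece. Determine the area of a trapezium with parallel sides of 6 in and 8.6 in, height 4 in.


Shape: trapezoid
Parallel sides a = 6 in, b = 8.6 in; Height h = 4 in
Formula: A = (a + b) * h / 2
a + b = 6 + 8.6 = 14.6
A = 14.6 * 4 / 2
A = 58.4 / 2
A = 29.2
29.2 in^2


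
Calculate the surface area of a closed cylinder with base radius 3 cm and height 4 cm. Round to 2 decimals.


Shape: closed cylinder
Radius r = 3 cm, Height h = 4 cm
Formula: SA = 2*pi*r^2 + 2*pi*r*h = 2*pi*r*(r + h)
r + h = 7
2 * r * (r + h) = 2 * 3 * 7 = 42
SA = 42 * pi
SA = 131.95
131.95 cm^2


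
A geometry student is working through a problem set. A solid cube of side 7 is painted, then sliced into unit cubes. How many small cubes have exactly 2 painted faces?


Large cube: 7 x 7 x 7, cut into unit cubes.
n = 7, so n - 2 = 5
Cubes with 2 painted faces lie along the edges, excluding corners.
A cube has 12 edges; each contributes (n - 2) = 5 such cubes.
Count = 12 * 5 = 60
60 unit cubes


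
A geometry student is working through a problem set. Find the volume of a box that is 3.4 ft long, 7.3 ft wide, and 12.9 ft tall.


Shape: rectangular prism
l = 3.4 ft, w = 7.3 ft, h = 12.9 ft
Formula: V = l * w * h
V = 3.4 * 7.3 * 12.9
V = 24.82 * 12.9
V = 320.178
320.178 ft^3


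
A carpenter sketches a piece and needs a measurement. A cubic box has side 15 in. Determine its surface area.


Shape: cube
Side s = 15 in
A cube has 6 square faces.
Formula: SA = 6 * s^2
s^2 = 225
SA = 6 * 225
SA = 1350
1350 in^2


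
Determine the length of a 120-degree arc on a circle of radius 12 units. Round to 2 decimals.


Shape: circular arc
Radius r = 12 units, Angle = 120 degrees
Formula: L = (angle/360) * 2 * pi * r
2 * pi * r = 24 * pi
L = (120/360) * 24 * pi
L = 8 * pi
L = 25.13
25.13 units


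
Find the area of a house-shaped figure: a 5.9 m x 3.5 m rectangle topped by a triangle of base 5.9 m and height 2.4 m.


Composite shape: rectangle + triangle
Rectangle area = 5.9 * 3.5 = 20.65
Triangle area = 0.5 * 5.9 * 2.4 = 7.08
Total = 20.65 + 7.08
Total = 27.73
27.73 m^2


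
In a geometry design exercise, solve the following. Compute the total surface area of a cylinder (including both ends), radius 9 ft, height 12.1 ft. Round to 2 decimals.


Shape: closed cylinder
Radius r = 9 ft, Height h = 12.1 ft
Formula: SA = 2*pi*r^2 + 2*pi*r*h = 2*pi*r*(r + h)
r + h = 21.1
2 * r * (r + h) = 2 * 9 * 21.1 = 379.8
SA = 379.8 * pi
SA = 1193.18
1193.18 ft^2


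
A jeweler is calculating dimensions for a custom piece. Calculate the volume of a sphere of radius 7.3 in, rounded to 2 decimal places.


Shape: sphere
Radius r = 7.3 in
Formula: V = (4/3) * pi * r^3
r^3 = 389.017
(4/3) * 389.017 = 518.689333
V = 518.689333 * pi
V = 1629.51
1629.51 in^3


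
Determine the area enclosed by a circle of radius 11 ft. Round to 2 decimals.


Shape: circle
Radius r = 11 ft
Formula: A = pi * r^2
r^2 = 11^2 = 121
A = pi * 121
A = 380.13
380.13 ft^2


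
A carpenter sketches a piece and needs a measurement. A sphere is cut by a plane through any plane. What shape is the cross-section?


Solid: sphere
Cutting plane: through any plane
Visualize the intersection of the plane with the solid's surface.
The boundary of the cut region is a circle.
circle


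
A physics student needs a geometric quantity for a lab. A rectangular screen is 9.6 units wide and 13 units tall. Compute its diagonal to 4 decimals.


Shape: rectangle (diagonal via Pythagoras)
Sides: 9.6 units and 13 units
Formula: d = sqrt(l^2 + w^2)
l^2 = 92.16, w^2 = 169
l^2 + w^2 = 261.16
d = sqrt(261.16)
d = 16.1604
16.1604 units


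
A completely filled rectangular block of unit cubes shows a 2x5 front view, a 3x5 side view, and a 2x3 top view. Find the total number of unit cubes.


Orthographic views of a solid rectangular block:
Front view 2 x 5 -> length = 2, height = 5
Side view 3 x 5 -> width = 3, height = 5 (consistent)
Top view 2 x 3 -> confirms length = 2, width = 3
The block is 2 x 3 x 5.
Total unit cubes = 2 * 3 * 5 = 30
30 unit cubes


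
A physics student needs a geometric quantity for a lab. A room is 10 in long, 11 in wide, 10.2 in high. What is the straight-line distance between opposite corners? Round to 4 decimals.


Shape: rectangular box (space diagonal)
l = 10 in, w = 11 in, h = 10.2 in
Visualize: the diagonal of the base, then a right triangle with that diagonal and the height.
Formula: d = sqrt(l^2 + w^2 + h^2)
l^2 + w^2 + h^2 = 100 + 121 + 104.04 = 325.04
d = sqrt(325.04)
d = 18.0289
18.0289 in


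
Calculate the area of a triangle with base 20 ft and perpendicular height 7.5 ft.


Shape: triangle
Base b = 20 ft, Height h = 7.5 ft
Formula: A = (1/2) * b * h
A = 0.5 * 20 * 7.5
A = 0.5 * 150
A = 75
75 ft^2


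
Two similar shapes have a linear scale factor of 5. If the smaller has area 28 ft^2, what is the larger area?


Linear scale factor k = 5
Original area = 28 ft^2
Rule: under a linear scaling by k, areas scale by k^2.
k^2 = 5^2 = 25
New area = 28 * 25
New area = 700
700 ft^2


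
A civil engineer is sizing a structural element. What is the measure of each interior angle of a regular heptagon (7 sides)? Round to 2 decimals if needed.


Shape: regular heptagon (7 sides)
Formula: interior angle = (n - 2) * 180 / n
(n - 2) = 5
(n - 2) * 180 = 900
angle = 900 / 7
angle = 128.57
128.57 degrees


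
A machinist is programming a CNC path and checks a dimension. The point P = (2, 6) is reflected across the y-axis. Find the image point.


Transformation: reflection
Original point: (2, 6)
Rule for reflection over the y-axis: (x, y) -> (-x, y)
Apply: (2, 6) -> (-2, 6)
(-2, 6)


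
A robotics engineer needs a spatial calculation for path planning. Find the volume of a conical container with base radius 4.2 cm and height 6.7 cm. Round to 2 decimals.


Shape: cone
Radius r = 4.2 cm, Height h = 6.7 cm
Formula: V = (1/3) * pi * r^2 * h
r^2 = 17.64
pi * r^2 * h = pi * 17.64 * 6.7 = 118.188 * pi
V = 118.188 * pi / 3
V = 123.77
123.77 cm^3


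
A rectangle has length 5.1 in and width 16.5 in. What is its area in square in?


Shape: rectangle
Length l = 5.1 in, Width w = 16.5 in
Formula: A = l * w
A = 5.1 * 16.5
A = 84.15
84.15 in^2


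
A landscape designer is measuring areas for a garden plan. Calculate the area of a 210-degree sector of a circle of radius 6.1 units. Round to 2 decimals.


Shape: circular sector
Radius r = 6.1 units, Angle = 210 degrees
Formula: A = (angle/360) * pi * r^2
r^2 = 37.21
Fraction of circle = 210/360
A = (210/360) * pi * 37.21
A = 21.705833 * pi
A = 68.19
68.19 units^2


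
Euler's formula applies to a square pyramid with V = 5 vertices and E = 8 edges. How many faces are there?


Polyhedron: square pyramid
Euler's formula for convex polyhedra: V - E + F = 2
Given: V = 5 vertices and E = 8 edges
Solve for F:
F = 2 + E - V = 2 + 8 - 5 = 5
5 faces


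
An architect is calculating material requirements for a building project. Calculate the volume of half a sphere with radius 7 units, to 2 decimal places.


Shape: hemisphere (half of a sphere)
Radius r = 7 units
Formula: V = (1/2) * (4/3) * pi * r^3 = (2/3) * pi * r^3
r^3 = 343
(2/3) * 343 = 228.666667
V = 228.666667 * pi
V = 718.38
718.38 units^3


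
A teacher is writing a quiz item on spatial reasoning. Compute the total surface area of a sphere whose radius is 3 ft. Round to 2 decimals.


Shape: sphere
Radius r = 3 ft
Formula: SA = 4 * pi * r^2
r^2 = 9
SA = 4 * pi * 9
SA = 36 * pi
SA = 113.1
113.1 ft^2


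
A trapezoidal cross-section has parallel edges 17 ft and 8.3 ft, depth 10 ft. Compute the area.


Shape: trapezoid
Parallel sides a = 17 ft, b = 8.3 ft; Height h = 10 ft
Formula: A = (a + b) * h / 2
a + b = 17 + 8.3 = 25.3
A = 25.3 * 10 / 2
A = 253 / 2
A = 126.5
126.5 ft^2


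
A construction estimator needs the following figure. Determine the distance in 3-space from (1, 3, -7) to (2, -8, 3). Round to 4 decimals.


3D distance between two points
P1 = (1, 3, -7), P2 = (2, -8, 3)
Formula: d = sqrt((x2-x1)^2 + (y2-y1)^2 + (z2-z1)^2)
dx = 2 - 1 = 1
dy = -8 - 3 = -11
dz = 3 - -7 = 10
dx^2 + dy^2 + dz^2 = 1 + 121 + 100 = 222
d = sqrt(222)
d = 14.8997
14.8997 units


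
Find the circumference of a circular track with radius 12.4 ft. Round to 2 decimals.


Shape: circle
Radius r = 12.4 ft
Formula: C = 2 * pi * r
C = 2 * pi * 12.4
C = 24.8 * pi
C = 77.91
77.91 ft


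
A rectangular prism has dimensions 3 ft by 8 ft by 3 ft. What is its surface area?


Shape: rectangular prism
l = 3 ft, w = 8 ft, h = 3 ft
Formula: SA = 2(lw + lh + wh)
lw = 24, lh = 9, wh = 24
lw + lh + wh = 57
SA = 2 * 57
SA = 114
114 ft^2


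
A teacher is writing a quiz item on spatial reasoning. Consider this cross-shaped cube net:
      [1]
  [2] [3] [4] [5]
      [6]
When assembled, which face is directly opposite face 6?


Net: cross layout. Take square 3 as the base (bottom).
Fold the four squares in the horizontal row up around 3: 2 -> left, 4 -> right, 5 wraps to the top.
Fold 1 and 6 up from 3: 1 -> back, 6 -> front.
Opposite pairs are therefore: (1, 6), (2, 4), (3, 5).
Face 6 is opposite face 1.
face 1


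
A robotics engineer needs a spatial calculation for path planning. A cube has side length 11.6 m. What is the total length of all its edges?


Shape: cube
Side s = 11.6 m
A cube has 12 edges, all equal.
Formula: total edge length = 12 * s
Total = 12 * 11.6
Total = 139.2
139.2 m


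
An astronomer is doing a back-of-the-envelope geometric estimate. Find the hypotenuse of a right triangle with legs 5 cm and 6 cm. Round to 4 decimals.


Shape: right triangle
Legs a = 5 cm, b = 6 cm
Formula: c = sqrt(a^2 + b^2)
a^2 = 25, b^2 = 36
a^2 + b^2 = 61
c = sqrt(61)
c = 7.8102
7.8102 cm


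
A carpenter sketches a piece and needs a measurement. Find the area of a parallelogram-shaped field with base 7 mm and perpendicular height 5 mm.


Shape: parallelogram
Base b = 7 mm, Height h = 5 mm
Formula: A = b * h
A = 7 * 5
A = 35
35 mm^2


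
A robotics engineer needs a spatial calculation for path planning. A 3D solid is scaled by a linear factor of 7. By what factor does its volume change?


Linear scale factor k = 7
Rule: under a linear scaling by k, volumes scale by k^3.
k^3 = 7 * 7 * 7
k^3 = 49 * 7
k^3 = 343
Volume scales by a factor of 343.
343 (dimensionless)


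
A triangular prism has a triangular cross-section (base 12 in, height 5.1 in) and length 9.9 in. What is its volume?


Shape: triangular prism
Triangle base = 12 in, triangle height = 5.1 in, prism length L = 9.9 in
Formula: V = (1/2 * b * h_tri) * L
Cross-section area = 0.5 * 12 * 5.1 = 30.6
V = 30.6 * 9.9
V = 302.94
302.94 in^3


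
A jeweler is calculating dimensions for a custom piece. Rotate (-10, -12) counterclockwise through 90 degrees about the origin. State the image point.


Transformation: rotation about the origin
Original point: (-10, -12)
Rule for 90 deg counterclockwise: (x, y) -> (-y, x)
Apply: (-10, -12) -> (12, -10)
(12, -10)


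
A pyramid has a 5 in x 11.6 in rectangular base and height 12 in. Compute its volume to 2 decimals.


Shape: rectangular pyramid
Base: 5 in x 11.6 in, Height h = 12 in
Formula: V = (1/3) * base_area * h
base_area = 5 * 11.6 = 58
base_area * h = 58 * 12 = 696
V = 696 / 3
V = 232
232 in^3


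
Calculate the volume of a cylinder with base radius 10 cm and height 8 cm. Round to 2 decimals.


Shape: cylinder
Radius r = 10 cm, Height h = 8 cm
Formula: V = pi * r^2 * h
r^2 = 100
V = pi * 100 * 8
V = 800 * pi
V = 2513.27
2513.27 cm^3


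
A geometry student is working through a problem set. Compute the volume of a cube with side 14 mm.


Shape: cube
Side s = 14 mm
Formula: V = s^3
V = 14 * 14 * 14
V = 196 * 14
V = 2744
2744 mm^3


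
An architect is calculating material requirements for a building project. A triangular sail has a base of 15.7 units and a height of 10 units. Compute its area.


Shape: triangle
Base b = 15.7 units, Height h = 10 units
Formula: A = (1/2) * b * h
A = 0.5 * 15.7 * 10
A = 0.5 * 157
A = 78.5
78.5 units^2


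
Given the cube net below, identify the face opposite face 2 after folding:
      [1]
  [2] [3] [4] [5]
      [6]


Net: cross layout. Take square 3 as the base (bottom).
Fold the four squares in the horizontal row up around 3: 2 -> left, 4 -> right, 5 wraps to the top.
Fold 1 and 6 up from 3: 1 -> back, 6 -> front.
Opposite pairs are therefore: (1, 6), (2, 4), (3, 5).
Face 2 is opposite face 4.
face 4


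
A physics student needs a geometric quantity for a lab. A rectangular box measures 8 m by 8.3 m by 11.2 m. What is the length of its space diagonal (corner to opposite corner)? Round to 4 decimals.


Shape: rectangular box (space diagonal)
l = 8 m, w = 8.3 m, h = 11.2 m
Visualize: the diagonal of the base, then a right triangle with that diagonal and the height.
Formula: d = sqrt(l^2 + w^2 + h^2)
l^2 + w^2 + h^2 = 64 + 68.89 + 125.44 = 258.33
d = sqrt(258.33)
d = 16.0726
16.0726 m


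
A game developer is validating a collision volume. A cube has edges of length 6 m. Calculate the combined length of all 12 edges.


Shape: cube
Side s = 6 m
A cube has 12 edges, all equal.
Formula: total edge length = 12 * s
Total = 12 * 6
Total = 72
72 m


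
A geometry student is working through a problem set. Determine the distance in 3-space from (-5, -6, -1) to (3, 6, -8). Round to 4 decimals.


3D distance between two points
P1 = (-5, -6, -1), P2 = (3, 6, -8)
Formula: d = sqrt((x2-x1)^2 + (y2-y1)^2 + (z2-z1)^2)
dx = 3 - -5 = 8
dy = 6 - -6 = 12
dz = -8 - -1 = -7
dx^2 + dy^2 + dz^2 = 64 + 144 + 49 = 257
d = sqrt(257)
d = 16.0312
16.0312 units


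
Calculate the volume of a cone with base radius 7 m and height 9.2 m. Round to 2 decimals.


Shape: cone
Radius r = 7 m, Height h = 9.2 m
Formula: V = (1/3) * pi * r^2 * h
r^2 = 49
pi * r^2 * h = pi * 49 * 9.2 = 450.8 * pi
V = 450.8 * pi / 3
V = 472.08
472.08 m^3


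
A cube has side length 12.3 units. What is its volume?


Shape: cube
Side s = 12.3 units
Formula: V = s^3
V = 12.3 * 12.3 * 12.3
V = 151.29 * 12.3
V = 1860.867
1860.867 units^3


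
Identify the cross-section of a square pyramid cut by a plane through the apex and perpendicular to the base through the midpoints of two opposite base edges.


Solid: square pyramid
Cutting plane: through the apex and perpendicular to the base through the midpoints of two opposite base edges
Visualize the intersection of the plane with the solid's surface.
The boundary of the cut region is a isosceles triangle.
isosceles triangle


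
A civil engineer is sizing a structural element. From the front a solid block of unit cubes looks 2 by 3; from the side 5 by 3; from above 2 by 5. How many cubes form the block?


Orthographic views of a solid rectangular block:
Front view 2 x 3 -> length = 2, height = 3
Side view 5 x 3 -> width = 5, height = 3 (consistent)
Top view 2 x 5 -> confirms length = 2, width = 5
The block is 2 x 5 x 3.
Total unit cubes = 2 * 5 * 3 = 30
30 unit cubes


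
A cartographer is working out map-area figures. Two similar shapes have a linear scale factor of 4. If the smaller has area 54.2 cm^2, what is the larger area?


Linear scale factor k = 4
Original area = 54.2 cm^2
Rule: under a linear scaling by k, areas scale by k^2.
k^2 = 4^2 = 16
New area = 54.2 * 16
New area = 867.2
867.2 cm^2


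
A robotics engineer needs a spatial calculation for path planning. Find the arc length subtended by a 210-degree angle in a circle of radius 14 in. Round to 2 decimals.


Shape: circular arc
Radius r = 14 in, Angle = 210 degrees
Formula: L = (angle/360) * 2 * pi * r
2 * pi * r = 28 * pi
L = (210/360) * 28 * pi
L = 16.333333 * pi
L = 51.31
51.31 in


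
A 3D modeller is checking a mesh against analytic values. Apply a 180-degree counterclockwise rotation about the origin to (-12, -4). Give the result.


Transformation: rotation about the origin
Original point: (-12, -4)
Rule for 180 deg: (x, y) -> (-x, -y)
Apply: (-12, -4) -> (12, 4)
(12, 4)


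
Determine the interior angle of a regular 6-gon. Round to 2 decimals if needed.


Shape: regular hexagon (6 sides)
Formula: interior angle = (n - 2) * 180 / n
(n - 2) = 4
(n - 2) * 180 = 720
angle = 720 / 6
angle = 120
120 degrees


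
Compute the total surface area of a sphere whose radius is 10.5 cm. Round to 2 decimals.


Shape: sphere
Radius r = 10.5 cm
Formula: SA = 4 * pi * r^2
r^2 = 110.25
SA = 4 * pi * 110.25
SA = 441 * pi
SA = 1385.44
1385.44 cm^2


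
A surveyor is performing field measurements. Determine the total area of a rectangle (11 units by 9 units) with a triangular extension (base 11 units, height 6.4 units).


Composite shape: rectangle + triangle
Rectangle area = 11 * 9 = 99
Triangle area = 0.5 * 11 * 6.4 = 35.2
Total = 99 + 35.2
Total = 134.2
134.2 units^2


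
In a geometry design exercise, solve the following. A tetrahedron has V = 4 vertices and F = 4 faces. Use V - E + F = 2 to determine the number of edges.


Polyhedron: tetrahedron
Euler's formula for convex polyhedra: V - E + F = 2
Given: V = 4 vertices and F = 4 faces
Solve for E:
E = V + F - 2 = 4 + 4 - 2 = 6
6 edges


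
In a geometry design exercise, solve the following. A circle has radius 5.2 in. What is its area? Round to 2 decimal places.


Shape: circle
Radius r = 5.2 in
Formula: A = pi * r^2
r^2 = 5.2^2 = 27.04
A = pi * 27.04
A = 84.95
84.95 in^2


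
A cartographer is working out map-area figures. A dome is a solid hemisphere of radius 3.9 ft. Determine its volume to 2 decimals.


Shape: hemisphere (half of a sphere)
Radius r = 3.9 ft
Formula: V = (1/2) * (4/3) * pi * r^3 = (2/3) * pi * r^3
r^3 = 59.319
(2/3) * 59.319 = 39.546
V = 39.546 * pi
V = 124.24
124.24 ft^3


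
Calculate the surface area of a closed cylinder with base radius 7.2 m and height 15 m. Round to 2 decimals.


Shape: closed cylinder
Radius r = 7.2 m, Height h = 15 m
Formula: SA = 2*pi*r^2 + 2*pi*r*h = 2*pi*r*(r + h)
r + h = 22.2
2 * r * (r + h) = 2 * 7.2 * 22.2 = 319.68
SA = 319.68 * pi
SA = 1004.3
1004.3 m^2


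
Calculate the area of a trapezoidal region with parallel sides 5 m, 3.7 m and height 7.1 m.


Shape: trapezoid
Parallel sides a = 5 m, b = 3.7 m; Height h = 7.1 m
Formula: A = (a + b) * h / 2
a + b = 5 + 3.7 = 8.7
A = 8.7 * 7.1 / 2
A = 61.77 / 2
A = 30.885
30.885 m^2


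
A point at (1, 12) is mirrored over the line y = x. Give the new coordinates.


Transformation: reflection
Original point: (1, 12)
Rule for reflection over y = x: (x, y) -> (y, x)
Apply: (1, 12) -> (12, 1)
(12, 1)


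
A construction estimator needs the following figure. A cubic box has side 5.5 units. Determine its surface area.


Shape: cube
Side s = 5.5 units
A cube has 6 square faces.
Formula: SA = 6 * s^2
s^2 = 30.25
SA = 6 * 30.25
SA = 181.5
181.5 units^2


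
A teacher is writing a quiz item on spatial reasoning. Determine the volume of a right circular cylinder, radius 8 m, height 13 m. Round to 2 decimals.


Shape: cylinder
Radius r = 8 m, Height h = 13 m
Formula: V = pi * r^2 * h
r^2 = 64
V = pi * 64 * 13
V = 832 * pi
V = 2613.81
2613.81 m^3


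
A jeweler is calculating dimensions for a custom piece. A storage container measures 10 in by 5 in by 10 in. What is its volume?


Shape: rectangular prism
l = 10 in, w = 5 in, h = 10 in
Formula: V = l * w * h
V = 10 * 5 * 10
V = 50 * 10
V = 500
500 in^3


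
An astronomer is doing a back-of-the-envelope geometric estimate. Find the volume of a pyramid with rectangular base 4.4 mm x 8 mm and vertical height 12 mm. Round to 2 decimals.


Shape: rectangular pyramid
Base: 4.4 mm x 8 mm, Height h = 12 mm
Formula: V = (1/3) * base_area * h
base_area = 4.4 * 8 = 35.2
base_area * h = 35.2 * 12 = 422.4
V = 422.4 / 3
V = 140.8
140.8 mm^3


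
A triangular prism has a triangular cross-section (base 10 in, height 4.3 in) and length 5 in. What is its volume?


Shape: triangular prism
Triangle base = 10 in, triangle height = 4.3 in, prism length L = 5 in
Formula: V = (1/2 * b * h_tri) * L
Cross-section area = 0.5 * 10 * 4.3 = 21.5
V = 21.5 * 5
V = 107.5
107.5 in^3


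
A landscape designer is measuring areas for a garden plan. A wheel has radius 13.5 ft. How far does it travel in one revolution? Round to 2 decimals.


Shape: circle
Radius r = 13.5 ft
Formula: C = 2 * pi * r
C = 2 * pi * 13.5
C = 27 * pi
C = 84.82
84.82 ft


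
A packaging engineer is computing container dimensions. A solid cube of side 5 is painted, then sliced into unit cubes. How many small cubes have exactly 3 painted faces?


Large cube: 5 x 5 x 5, cut into unit cubes.
Cubes with 3 painted faces are at the corners. A cube always has 8 corners.
Count = 8
8 unit cubes


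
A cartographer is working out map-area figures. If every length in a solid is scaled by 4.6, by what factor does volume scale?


Linear scale factor k = 4.6
Rule: under a linear scaling by k, volumes scale by k^3.
k^3 = 4.6 * 4.6 * 4.6
k^3 = 21.16 * 4.6
k^3 = 97.336
Volume scales by a factor of 97.336.
97.336 (dimensionless)


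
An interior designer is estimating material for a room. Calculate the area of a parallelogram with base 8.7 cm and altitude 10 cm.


Shape: parallelogram
Base b = 8.7 cm, Height h = 10 cm
Formula: A = b * h
A = 8.7 * 10
A = 87
87 cm^2


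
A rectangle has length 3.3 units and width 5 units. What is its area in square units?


Shape: rectangle
Length l = 3.3 units, Width w = 5 units
Formula: A = l * w
A = 3.3 * 5
A = 16.5
16.5 units^2


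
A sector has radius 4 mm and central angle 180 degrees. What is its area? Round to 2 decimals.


Shape: circular sector
Radius r = 4 mm, Angle = 180 degrees
Formula: A = (angle/360) * pi * r^2
r^2 = 16
Fraction of circle = 180/360
A = (180/360) * pi * 16
A = 8 * pi
A = 25.13
25.13 mm^2


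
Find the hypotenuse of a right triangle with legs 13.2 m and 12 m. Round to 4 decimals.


Shape: right triangle
Legs a = 13.2 m, b = 12 m
Formula: c = sqrt(a^2 + b^2)
a^2 = 174.24, b^2 = 144
a^2 + b^2 = 318.24
c = sqrt(318.24)
c = 17.8393
17.8393 m


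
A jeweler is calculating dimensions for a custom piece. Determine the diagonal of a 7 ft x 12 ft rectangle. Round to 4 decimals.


Shape: rectangle (diagonal via Pythagoras)
Sides: 7 ft and 12 ft
Formula: d = sqrt(l^2 + w^2)
l^2 = 49, w^2 = 144
l^2 + w^2 = 193
d = sqrt(193)
d = 13.8924
13.8924 ft


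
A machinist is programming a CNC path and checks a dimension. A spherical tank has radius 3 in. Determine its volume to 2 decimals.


Shape: sphere
Radius r = 3 in
Formula: V = (4/3) * pi * r^3
r^3 = 27
(4/3) * 27 = 36
V = 36 * pi
V = 113.1
113.1 in^3


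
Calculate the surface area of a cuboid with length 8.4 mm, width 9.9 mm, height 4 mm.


Shape: rectangular prism
l = 8.4 mm, w = 9.9 mm, h = 4 mm
Formula: SA = 2(lw + lh + wh)
lw = 83.16, lh = 33.6, wh = 39.6
lw + lh + wh = 156.36
SA = 2 * 156.36
SA = 312.72
312.72 mm^2


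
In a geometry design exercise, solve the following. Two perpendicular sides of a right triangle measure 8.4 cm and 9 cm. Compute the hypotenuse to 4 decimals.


Shape: right triangle
Legs a = 8.4 cm, b = 9 cm
Formula: c = sqrt(a^2 + b^2)
a^2 = 70.56, b^2 = 81
a^2 + b^2 = 151.56
c = sqrt(151.56)
c = 12.311
12.311 cm


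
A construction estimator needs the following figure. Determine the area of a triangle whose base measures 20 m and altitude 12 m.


Shape: triangle
Base b = 20 m, Height h = 12 m
Formula: A = (1/2) * b * h
A = 0.5 * 20 * 12
A = 0.5 * 240
A = 120
120 m^2


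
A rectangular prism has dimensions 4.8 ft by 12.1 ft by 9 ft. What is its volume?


Shape: rectangular prism
l = 4.8 ft, w = 12.1 ft, h = 9 ft
Formula: V = l * w * h
V = 4.8 * 12.1 * 9
V = 58.08 * 9
V = 522.72
522.72 ft^3


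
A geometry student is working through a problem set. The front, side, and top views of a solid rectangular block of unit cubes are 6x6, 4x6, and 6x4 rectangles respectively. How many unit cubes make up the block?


Orthographic views of a solid rectangular block:
Front view 6 x 6 -> length = 6, height = 6
Side view 4 x 6 -> width = 4, height = 6 (consistent)
Top view 6 x 4 -> confirms length = 6, width = 4
The block is 6 x 4 x 6.
Total unit cubes = 6 * 4 * 6 = 144
144 unit cubes


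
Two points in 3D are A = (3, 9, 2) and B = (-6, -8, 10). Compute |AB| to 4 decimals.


3D distance between two points
P1 = (3, 9, 2), P2 = (-6, -8, 10)
Formula: d = sqrt((x2-x1)^2 + (y2-y1)^2 + (z2-z1)^2)
dx = -6 - 3 = -9
dy = -8 - 9 = -17
dz = 10 - 2 = 8
dx^2 + dy^2 + dz^2 = 81 + 289 + 64 = 434
d = sqrt(434)
d = 20.8327
20.8327 units


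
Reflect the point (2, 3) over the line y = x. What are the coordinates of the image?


Transformation: reflection
Original point: (2, 3)
Rule for reflection over y = x: (x, y) -> (y, x)
Apply: (2, 3) -> (3, 2)
(3, 2)


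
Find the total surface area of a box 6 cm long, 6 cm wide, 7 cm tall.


Shape: rectangular prism
l = 6 cm, w = 6 cm, h = 7 cm
Formula: SA = 2(lw + lh + wh)
lw = 36, lh = 42, wh = 42
lw + lh + wh = 120
SA = 2 * 120
SA = 240
240 cm^2


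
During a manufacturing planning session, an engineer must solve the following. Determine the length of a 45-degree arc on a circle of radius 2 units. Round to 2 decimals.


Shape: circular arc
Radius r = 2 units, Angle = 45 degrees
Formula: L = (angle/360) * 2 * pi * r
2 * pi * r = 4 * pi
L = (45/360) * 4 * pi
L = 0.5 * pi
L = 1.57
1.57 units


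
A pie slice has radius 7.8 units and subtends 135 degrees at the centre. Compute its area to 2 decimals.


Shape: circular sector
Radius r = 7.8 units, Angle = 135 degrees
Formula: A = (angle/360) * pi * r^2
r^2 = 60.84
Fraction of circle = 135/360
A = (135/360) * pi * 60.84
A = 22.815 * pi
A = 71.68
71.68 units^2


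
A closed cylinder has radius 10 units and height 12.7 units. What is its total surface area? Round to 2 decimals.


Shape: closed cylinder
Radius r = 10 units, Height h = 12.7 units
Formula: SA = 2*pi*r^2 + 2*pi*r*h = 2*pi*r*(r + h)
r + h = 22.7
2 * r * (r + h) = 2 * 10 * 22.7 = 454
SA = 454 * pi
SA = 1426.28
1426.28 units^2


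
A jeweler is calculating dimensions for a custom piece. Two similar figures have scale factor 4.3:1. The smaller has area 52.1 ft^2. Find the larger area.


Linear scale factor k = 4.3
Original area = 52.1 ft^2
Rule: under a linear scaling by k, areas scale by k^2.
k^2 = 4.3^2 = 18.49
New area = 52.1 * 18.49
New area = 963.329
963.329 ft^2


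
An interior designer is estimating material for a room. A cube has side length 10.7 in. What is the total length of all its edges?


Shape: cube
Side s = 10.7 in
A cube has 12 edges, all equal.
Formula: total edge length = 12 * s
Total = 12 * 10.7
Total = 128.4
128.4 in


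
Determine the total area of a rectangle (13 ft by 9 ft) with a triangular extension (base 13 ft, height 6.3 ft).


Composite shape: rectangle + triangle
Rectangle area = 13 * 9 = 117
Triangle area = 0.5 * 13 * 6.3 = 40.95
Total = 117 + 40.95
Total = 157.95
157.95 ft^2


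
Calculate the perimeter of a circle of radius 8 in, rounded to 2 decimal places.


Shape: circle
Radius r = 8 in
Formula: C = 2 * pi * r
C = 2 * pi * 8
C = 16 * pi
C = 50.27
50.27 in


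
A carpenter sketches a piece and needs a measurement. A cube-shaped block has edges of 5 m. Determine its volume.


Shape: cube
Side s = 5 m
Formula: V = s^3
V = 5 * 5 * 5
V = 25 * 5
V = 125
125 m^3


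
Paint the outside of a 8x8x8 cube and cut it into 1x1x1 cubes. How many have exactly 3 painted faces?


Large cube: 8 x 8 x 8, cut into unit cubes.
Cubes with 3 painted faces are at the corners. A cube always has 8 corners.
Count = 8
8 unit cubes


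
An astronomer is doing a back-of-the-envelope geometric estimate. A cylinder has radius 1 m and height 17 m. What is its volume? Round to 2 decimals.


Shape: cylinder
Radius r = 1 m, Height h = 17 m
Formula: V = pi * r^2 * h
r^2 = 1
V = pi * 1 * 17
V = 17 * pi
V = 53.41
53.41 m^3


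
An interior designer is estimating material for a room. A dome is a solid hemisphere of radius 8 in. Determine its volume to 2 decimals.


Shape: hemisphere (half of a sphere)
Radius r = 8 in
Formula: V = (1/2) * (4/3) * pi * r^3 = (2/3) * pi * r^3
r^3 = 512
(2/3) * 512 = 341.333333
V = 341.333333 * pi
V = 1072.33
1072.33 in^3


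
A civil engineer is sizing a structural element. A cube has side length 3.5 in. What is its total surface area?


Shape: cube
Side s = 3.5 in
A cube has 6 square faces.
Formula: SA = 6 * s^2
s^2 = 12.25
SA = 6 * 12.25
SA = 73.5
73.5 in^2


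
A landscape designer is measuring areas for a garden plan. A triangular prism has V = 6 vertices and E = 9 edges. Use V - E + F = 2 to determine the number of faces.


Polyhedron: triangular prism
Euler's formula for convex polyhedra: V - E + F = 2
Given: V = 6 vertices and E = 9 edges
Solve for F:
F = 2 + E - V = 2 + 9 - 6 = 5
5 faces


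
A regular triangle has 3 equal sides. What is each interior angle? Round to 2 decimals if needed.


Shape: regular triangle (3 sides)
Formula: interior angle = (n - 2) * 180 / n
(n - 2) = 1
(n - 2) * 180 = 180
angle = 180 / 3
angle = 60
60 degrees


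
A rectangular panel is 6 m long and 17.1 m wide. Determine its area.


Shape: rectangle
Length l = 6 m, Width w = 17.1 m
Formula: A = l * w
A = 6 * 17.1
A = 102.6
102.6 m^2


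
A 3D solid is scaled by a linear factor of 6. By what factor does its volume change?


Linear scale factor k = 6
Rule: under a linear scaling by k, volumes scale by k^3.
k^3 = 6 * 6 * 6
k^3 = 36 * 6
k^3 = 216
Volume scales by a factor of 216.
216 (dimensionless)


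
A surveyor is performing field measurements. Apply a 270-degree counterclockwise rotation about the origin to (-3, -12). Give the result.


Transformation: rotation about the origin
Original point: (-3, -12)
Rule for 270 deg counterclockwise: (x, y) -> (y, -x)
Apply: (-3, -12) -> (-12, 3)
(-12, 3)


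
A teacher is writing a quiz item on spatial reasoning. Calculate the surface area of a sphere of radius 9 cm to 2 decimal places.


Shape: sphere
Radius r = 9 cm
Formula: SA = 4 * pi * r^2
r^2 = 81
SA = 4 * pi * 81
SA = 324 * pi
SA = 1017.88
1017.88 cm^2


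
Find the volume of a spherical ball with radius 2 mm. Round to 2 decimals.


Shape: sphere
Radius r = 2 mm
Formula: V = (4/3) * pi * r^3
r^3 = 8
(4/3) * 8 = 10.666667
V = 10.666667 * pi
V = 33.51
33.51 mm^3


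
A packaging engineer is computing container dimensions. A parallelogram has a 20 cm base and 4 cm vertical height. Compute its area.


Shape: parallelogram
Base b = 20 cm, Height h = 4 cm
Formula: A = b * h
A = 20 * 4
A = 80
80 cm^2


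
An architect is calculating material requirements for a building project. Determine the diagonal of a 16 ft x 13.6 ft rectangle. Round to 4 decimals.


Shape: rectangle (diagonal via Pythagoras)
Sides: 16 ft and 13.6 ft
Formula: d = sqrt(l^2 + w^2)
l^2 = 256, w^2 = 184.96
l^2 + w^2 = 440.96
d = sqrt(440.96)
d = 20.999
20.999 ft


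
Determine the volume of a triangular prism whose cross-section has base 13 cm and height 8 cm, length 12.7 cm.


Shape: triangular prism
Triangle base = 13 cm, triangle height = 8 cm, prism length L = 12.7 cm
Formula: V = (1/2 * b * h_tri) * L
Cross-section area = 0.5 * 13 * 8 = 52
V = 52 * 12.7
V = 660.4
660.4 cm^3


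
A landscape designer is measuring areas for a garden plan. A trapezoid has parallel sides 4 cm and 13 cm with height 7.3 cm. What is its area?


Shape: trapezoid
Parallel sides a = 4 cm, b = 13 cm; Height h = 7.3 cm
Formula: A = (a + b) * h / 2
a + b = 4 + 13 = 17
A = 17 * 7.3 / 2
A = 124.1 / 2
A = 62.05
62.05 cm^2


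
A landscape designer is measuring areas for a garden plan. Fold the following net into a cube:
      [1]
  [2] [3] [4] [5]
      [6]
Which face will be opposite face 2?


Net: cross layout. Take square 3 as the base (bottom).
Fold the four squares in the horizontal row up around 3: 2 -> left, 4 -> right, 5 wraps to the top.
Fold 1 and 6 up from 3: 1 -> back, 6 -> front.
Opposite pairs are therefore: (1, 6), (2, 4), (3, 5).
Face 2 is opposite face 4.
face 4


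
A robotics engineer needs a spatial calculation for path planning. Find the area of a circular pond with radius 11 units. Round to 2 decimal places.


Shape: circle
Radius r = 11 units
Formula: A = pi * r^2
r^2 = 11^2 = 121
A = pi * 121
A = 380.13
380.13 units^2


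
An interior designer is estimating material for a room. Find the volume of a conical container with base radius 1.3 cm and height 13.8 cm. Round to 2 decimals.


Shape: cone
Radius r = 1.3 cm, Height h = 13.8 cm
Formula: V = (1/3) * pi * r^2 * h
r^2 = 1.69
pi * r^2 * h = pi * 1.69 * 13.8 = 23.322 * pi
V = 23.322 * pi / 3
V = 24.42
24.42 cm^3


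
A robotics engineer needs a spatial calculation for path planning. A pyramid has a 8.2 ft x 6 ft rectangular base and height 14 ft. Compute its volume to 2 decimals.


Shape: rectangular pyramid
Base: 8.2 ft x 6 ft, Height h = 14 ft
Formula: V = (1/3) * base_area * h
base_area = 8.2 * 6 = 49.2
base_area * h = 49.2 * 14 = 688.8
V = 688.8 / 3
V = 229.6
229.6 ft^3


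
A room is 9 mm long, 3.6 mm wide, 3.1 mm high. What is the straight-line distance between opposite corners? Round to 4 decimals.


Shape: rectangular box (space diagonal)
l = 9 mm, w = 3.6 mm, h = 3.1 mm
Visualize: the diagonal of the base, then a right triangle with that diagonal and the height.
Formula: d = sqrt(l^2 + w^2 + h^2)
l^2 + w^2 + h^2 = 81 + 12.96 + 9.61 = 103.57
d = sqrt(103.57)
d = 10.1769
10.1769 mm


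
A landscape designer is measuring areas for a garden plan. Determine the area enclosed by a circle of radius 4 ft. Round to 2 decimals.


Shape: circle
Radius r = 4 ft
Formula: A = pi * r^2
r^2 = 4^2 = 16
A = pi * 16
A = 50.27
50.27 ft^2


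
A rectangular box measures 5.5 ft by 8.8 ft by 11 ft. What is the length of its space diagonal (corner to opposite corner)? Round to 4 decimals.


Shape: rectangular box (space diagonal)
l = 5.5 ft, w = 8.8 ft, h = 11 ft
Visualize: the diagonal of the base, then a right triangle with that diagonal and the height.
Formula: d = sqrt(l^2 + w^2 + h^2)
l^2 + w^2 + h^2 = 30.25 + 77.44 + 121 = 228.69
d = sqrt(228.69)
d = 15.1225
15.1225 ft


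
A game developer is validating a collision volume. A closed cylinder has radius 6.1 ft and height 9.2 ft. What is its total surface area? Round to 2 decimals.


Shape: closed cylinder
Radius r = 6.1 ft, Height h = 9.2 ft
Formula: SA = 2*pi*r^2 + 2*pi*r*h = 2*pi*r*(r + h)
r + h = 15.3
2 * r * (r + h) = 2 * 6.1 * 15.3 = 186.66
SA = 186.66 * pi
SA = 586.41
586.41 ft^2


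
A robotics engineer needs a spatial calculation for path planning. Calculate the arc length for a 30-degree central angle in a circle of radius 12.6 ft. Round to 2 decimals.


Shape: circular arc
Radius r = 12.6 ft, Angle = 30 degrees
Formula: L = (angle/360) * 2 * pi * r
2 * pi * r = 25.2 * pi
L = (30/360) * 25.2 * pi
L = 2.1 * pi
L = 6.6
6.6 ft


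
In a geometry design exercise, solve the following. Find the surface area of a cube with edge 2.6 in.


Shape: cube
Side s = 2.6 in
A cube has 6 square faces.
Formula: SA = 6 * s^2
s^2 = 6.76
SA = 6 * 6.76
SA = 40.56
40.56 in^2


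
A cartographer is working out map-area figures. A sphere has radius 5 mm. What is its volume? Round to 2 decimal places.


Shape: sphere
Radius r = 5 mm
Formula: V = (4/3) * pi * r^3
r^3 = 125
(4/3) * 125 = 166.666667
V = 166.666667 * pi
V = 523.6
523.6 mm^3


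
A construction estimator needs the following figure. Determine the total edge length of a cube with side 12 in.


Shape: cube
Side s = 12 in
A cube has 12 edges, all equal.
Formula: total edge length = 12 * s
Total = 12 * 12
Total = 144
144 in


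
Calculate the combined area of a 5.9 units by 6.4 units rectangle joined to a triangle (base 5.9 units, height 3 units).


Composite shape: rectangle + triangle
Rectangle area = 5.9 * 6.4 = 37.76
Triangle area = 0.5 * 5.9 * 3 = 8.85
Total = 37.76 + 8.85
Total = 46.61
46.61 units^2


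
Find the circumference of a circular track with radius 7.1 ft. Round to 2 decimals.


Shape: circle
Radius r = 7.1 ft
Formula: C = 2 * pi * r
C = 2 * pi * 7.1
C = 14.2 * pi
C = 44.61
44.61 ft


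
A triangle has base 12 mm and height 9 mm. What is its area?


Shape: triangle
Base b = 12 mm, Height h = 9 mm
Formula: A = (1/2) * b * h
A = 0.5 * 12 * 9
A = 0.5 * 108
A = 54
54 mm^2


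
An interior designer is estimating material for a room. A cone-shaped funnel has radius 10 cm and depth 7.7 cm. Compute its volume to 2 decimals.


Shape: cone
Radius r = 10 cm, Height h = 7.7 cm
Formula: V = (1/3) * pi * r^2 * h
r^2 = 100
pi * r^2 * h = pi * 100 * 7.7 = 770 * pi
V = 770 * pi / 3
V = 806.34
806.34 cm^3


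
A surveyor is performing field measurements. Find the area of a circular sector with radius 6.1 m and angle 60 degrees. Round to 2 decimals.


Shape: circular sector
Radius r = 6.1 m, Angle = 60 degrees
Formula: A = (angle/360) * pi * r^2
r^2 = 37.21
Fraction of circle = 60/360
A = (60/360) * pi * 37.21
A = 6.201667 * pi
A = 19.48
19.48 m^2


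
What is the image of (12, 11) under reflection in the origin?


Transformation: reflection
Original point: (12, 11)
Rule for reflection through the origin: (x, y) -> (-x, -y)
Apply: (12, 11) -> (-12, -11)
(-12, -11)


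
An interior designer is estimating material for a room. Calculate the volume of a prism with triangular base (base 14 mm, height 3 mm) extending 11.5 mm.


Shape: triangular prism
Triangle base = 14 mm, triangle height = 3 mm, prism length L = 11.5 mm
Formula: V = (1/2 * b * h_tri) * L
Cross-section area = 0.5 * 14 * 3 = 21
V = 21 * 11.5
V = 241.5
241.5 mm^3


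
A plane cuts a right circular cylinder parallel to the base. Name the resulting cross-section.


Solid: right circular cylinder
Cutting plane: parallel to the base
Visualize the intersection of the plane with the solid's surface.
The boundary of the cut region is a circle.
circle


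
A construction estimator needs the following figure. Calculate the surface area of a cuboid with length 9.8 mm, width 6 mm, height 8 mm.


Shape: rectangular prism
l = 9.8 mm, w = 6 mm, h = 8 mm
Formula: SA = 2(lw + lh + wh)
lw = 58.8, lh = 78.4, wh = 48
lw + lh + wh = 185.2
SA = 2 * 185.2
SA = 370.4
370.4 mm^2


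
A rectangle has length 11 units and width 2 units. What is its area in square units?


Shape: rectangle
Length l = 11 units, Width w = 2 units
Formula: A = l * w
A = 11 * 2
A = 22
22 units^2


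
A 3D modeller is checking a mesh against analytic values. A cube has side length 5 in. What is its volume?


Shape: cube
Side s = 5 in
Formula: V = s^3
V = 5 * 5 * 5
V = 25 * 5
V = 125
125 in^3


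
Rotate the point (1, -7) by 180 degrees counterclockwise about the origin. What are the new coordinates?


Transformation: rotation about the origin
Original point: (1, -7)
Rule for 180 deg: (x, y) -> (-x, -y)
Apply: (1, -7) -> (-1, 7)
(-1, 7)


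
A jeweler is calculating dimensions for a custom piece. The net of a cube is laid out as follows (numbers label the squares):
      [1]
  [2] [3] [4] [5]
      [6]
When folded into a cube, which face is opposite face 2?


Net: cross layout. Take square 3 as the base (bottom).
Fold the four squares in the horizontal row up around 3: 2 -> left, 4 -> right, 5 wraps to the top.
Fold 1 and 6 up from 3: 1 -> back, 6 -> front.
Opposite pairs are therefore: (1, 6), (2, 4), (3, 5).
Face 2 is opposite face 4.
face 4
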